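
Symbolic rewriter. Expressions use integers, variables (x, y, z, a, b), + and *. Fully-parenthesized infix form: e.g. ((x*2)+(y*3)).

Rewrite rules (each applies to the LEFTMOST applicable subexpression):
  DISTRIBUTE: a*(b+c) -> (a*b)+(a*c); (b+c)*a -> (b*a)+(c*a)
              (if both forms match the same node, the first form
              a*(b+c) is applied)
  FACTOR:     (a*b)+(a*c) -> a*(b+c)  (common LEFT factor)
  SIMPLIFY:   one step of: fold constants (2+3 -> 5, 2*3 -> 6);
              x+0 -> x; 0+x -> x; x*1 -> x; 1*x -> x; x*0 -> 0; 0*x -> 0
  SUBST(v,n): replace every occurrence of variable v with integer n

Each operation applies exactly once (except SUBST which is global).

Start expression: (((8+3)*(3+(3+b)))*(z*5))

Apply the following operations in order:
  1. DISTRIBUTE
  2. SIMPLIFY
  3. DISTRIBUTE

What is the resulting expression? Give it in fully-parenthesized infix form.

Answer: (((11*3)*(z*5))+(((8+3)*(3+b))*(z*5)))

Derivation:
Start: (((8+3)*(3+(3+b)))*(z*5))
Apply DISTRIBUTE at L (target: ((8+3)*(3+(3+b)))): (((8+3)*(3+(3+b)))*(z*5)) -> ((((8+3)*3)+((8+3)*(3+b)))*(z*5))
Apply SIMPLIFY at LLL (target: (8+3)): ((((8+3)*3)+((8+3)*(3+b)))*(z*5)) -> (((11*3)+((8+3)*(3+b)))*(z*5))
Apply DISTRIBUTE at root (target: (((11*3)+((8+3)*(3+b)))*(z*5))): (((11*3)+((8+3)*(3+b)))*(z*5)) -> (((11*3)*(z*5))+(((8+3)*(3+b))*(z*5)))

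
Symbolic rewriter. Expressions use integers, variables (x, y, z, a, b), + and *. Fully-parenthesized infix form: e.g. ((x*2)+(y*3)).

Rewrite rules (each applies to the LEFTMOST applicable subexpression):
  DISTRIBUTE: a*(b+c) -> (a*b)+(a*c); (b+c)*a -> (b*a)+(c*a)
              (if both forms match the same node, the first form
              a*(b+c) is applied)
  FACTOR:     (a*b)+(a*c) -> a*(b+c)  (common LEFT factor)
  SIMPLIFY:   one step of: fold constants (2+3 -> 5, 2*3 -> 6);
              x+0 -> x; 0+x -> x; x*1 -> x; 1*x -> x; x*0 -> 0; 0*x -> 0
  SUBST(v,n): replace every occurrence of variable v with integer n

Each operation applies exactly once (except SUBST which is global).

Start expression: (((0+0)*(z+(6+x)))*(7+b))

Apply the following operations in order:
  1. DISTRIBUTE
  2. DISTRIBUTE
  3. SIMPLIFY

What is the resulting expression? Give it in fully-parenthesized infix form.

Answer: ((((0*z)+((0+0)*(6+x)))*7)+(((0+0)*(z+(6+x)))*b))

Derivation:
Start: (((0+0)*(z+(6+x)))*(7+b))
Apply DISTRIBUTE at root (target: (((0+0)*(z+(6+x)))*(7+b))): (((0+0)*(z+(6+x)))*(7+b)) -> ((((0+0)*(z+(6+x)))*7)+(((0+0)*(z+(6+x)))*b))
Apply DISTRIBUTE at LL (target: ((0+0)*(z+(6+x)))): ((((0+0)*(z+(6+x)))*7)+(((0+0)*(z+(6+x)))*b)) -> (((((0+0)*z)+((0+0)*(6+x)))*7)+(((0+0)*(z+(6+x)))*b))
Apply SIMPLIFY at LLLL (target: (0+0)): (((((0+0)*z)+((0+0)*(6+x)))*7)+(((0+0)*(z+(6+x)))*b)) -> ((((0*z)+((0+0)*(6+x)))*7)+(((0+0)*(z+(6+x)))*b))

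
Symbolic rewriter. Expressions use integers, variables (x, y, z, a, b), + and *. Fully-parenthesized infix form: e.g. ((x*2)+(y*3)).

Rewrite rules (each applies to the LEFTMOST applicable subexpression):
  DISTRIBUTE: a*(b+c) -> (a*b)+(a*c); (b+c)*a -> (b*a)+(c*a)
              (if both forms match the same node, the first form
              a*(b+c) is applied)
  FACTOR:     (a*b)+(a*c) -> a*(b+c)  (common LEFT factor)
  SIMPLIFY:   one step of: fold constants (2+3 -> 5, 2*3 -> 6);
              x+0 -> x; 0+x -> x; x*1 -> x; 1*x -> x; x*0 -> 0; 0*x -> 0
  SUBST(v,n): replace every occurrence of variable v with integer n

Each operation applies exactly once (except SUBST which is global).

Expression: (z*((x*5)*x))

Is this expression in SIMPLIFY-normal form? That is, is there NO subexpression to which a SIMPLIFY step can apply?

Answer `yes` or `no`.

Expression: (z*((x*5)*x))
Scanning for simplifiable subexpressions (pre-order)...
  at root: (z*((x*5)*x)) (not simplifiable)
  at R: ((x*5)*x) (not simplifiable)
  at RL: (x*5) (not simplifiable)
Result: no simplifiable subexpression found -> normal form.

Answer: yes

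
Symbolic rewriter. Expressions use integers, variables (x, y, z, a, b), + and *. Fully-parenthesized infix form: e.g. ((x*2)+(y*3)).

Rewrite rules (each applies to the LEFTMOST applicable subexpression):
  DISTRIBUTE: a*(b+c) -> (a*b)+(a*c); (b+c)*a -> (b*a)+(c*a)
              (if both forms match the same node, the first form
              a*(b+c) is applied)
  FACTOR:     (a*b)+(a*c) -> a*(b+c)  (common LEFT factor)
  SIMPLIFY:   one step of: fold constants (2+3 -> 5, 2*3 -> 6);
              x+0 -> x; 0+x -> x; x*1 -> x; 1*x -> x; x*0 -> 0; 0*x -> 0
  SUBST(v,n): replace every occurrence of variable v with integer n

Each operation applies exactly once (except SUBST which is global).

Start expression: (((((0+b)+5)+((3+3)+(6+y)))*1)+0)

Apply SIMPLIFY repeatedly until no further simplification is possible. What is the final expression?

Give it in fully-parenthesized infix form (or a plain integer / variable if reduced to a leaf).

Start: (((((0+b)+5)+((3+3)+(6+y)))*1)+0)
Step 1: at root: (((((0+b)+5)+((3+3)+(6+y)))*1)+0) -> ((((0+b)+5)+((3+3)+(6+y)))*1); overall: (((((0+b)+5)+((3+3)+(6+y)))*1)+0) -> ((((0+b)+5)+((3+3)+(6+y)))*1)
Step 2: at root: ((((0+b)+5)+((3+3)+(6+y)))*1) -> (((0+b)+5)+((3+3)+(6+y))); overall: ((((0+b)+5)+((3+3)+(6+y)))*1) -> (((0+b)+5)+((3+3)+(6+y)))
Step 3: at LL: (0+b) -> b; overall: (((0+b)+5)+((3+3)+(6+y))) -> ((b+5)+((3+3)+(6+y)))
Step 4: at RL: (3+3) -> 6; overall: ((b+5)+((3+3)+(6+y))) -> ((b+5)+(6+(6+y)))
Fixed point: ((b+5)+(6+(6+y)))

Answer: ((b+5)+(6+(6+y)))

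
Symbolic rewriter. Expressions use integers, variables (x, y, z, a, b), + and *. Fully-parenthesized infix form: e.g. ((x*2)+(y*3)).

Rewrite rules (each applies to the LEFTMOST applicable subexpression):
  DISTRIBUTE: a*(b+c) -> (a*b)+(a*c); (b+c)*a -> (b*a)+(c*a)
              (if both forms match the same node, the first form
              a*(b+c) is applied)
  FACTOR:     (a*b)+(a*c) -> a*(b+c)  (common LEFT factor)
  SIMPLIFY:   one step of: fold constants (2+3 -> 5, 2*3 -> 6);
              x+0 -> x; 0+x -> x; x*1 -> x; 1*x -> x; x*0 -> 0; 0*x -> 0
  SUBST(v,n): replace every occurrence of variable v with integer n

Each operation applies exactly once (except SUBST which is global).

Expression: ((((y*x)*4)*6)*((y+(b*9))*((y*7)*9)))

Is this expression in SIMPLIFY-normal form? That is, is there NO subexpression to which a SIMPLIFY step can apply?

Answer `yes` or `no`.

Expression: ((((y*x)*4)*6)*((y+(b*9))*((y*7)*9)))
Scanning for simplifiable subexpressions (pre-order)...
  at root: ((((y*x)*4)*6)*((y+(b*9))*((y*7)*9))) (not simplifiable)
  at L: (((y*x)*4)*6) (not simplifiable)
  at LL: ((y*x)*4) (not simplifiable)
  at LLL: (y*x) (not simplifiable)
  at R: ((y+(b*9))*((y*7)*9)) (not simplifiable)
  at RL: (y+(b*9)) (not simplifiable)
  at RLR: (b*9) (not simplifiable)
  at RR: ((y*7)*9) (not simplifiable)
  at RRL: (y*7) (not simplifiable)
Result: no simplifiable subexpression found -> normal form.

Answer: yes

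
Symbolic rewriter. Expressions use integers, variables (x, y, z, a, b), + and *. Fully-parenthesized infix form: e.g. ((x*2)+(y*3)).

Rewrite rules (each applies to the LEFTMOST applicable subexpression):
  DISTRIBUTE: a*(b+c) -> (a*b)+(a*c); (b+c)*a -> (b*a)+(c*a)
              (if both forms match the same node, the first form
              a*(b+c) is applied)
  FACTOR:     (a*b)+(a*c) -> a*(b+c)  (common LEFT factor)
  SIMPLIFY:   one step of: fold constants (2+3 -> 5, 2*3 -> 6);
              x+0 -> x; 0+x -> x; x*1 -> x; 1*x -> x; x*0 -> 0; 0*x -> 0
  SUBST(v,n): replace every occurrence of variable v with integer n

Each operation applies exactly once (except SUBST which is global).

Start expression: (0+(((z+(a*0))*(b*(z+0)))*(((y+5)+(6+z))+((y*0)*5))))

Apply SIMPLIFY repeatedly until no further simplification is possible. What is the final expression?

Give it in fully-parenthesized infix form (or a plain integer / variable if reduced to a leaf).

Start: (0+(((z+(a*0))*(b*(z+0)))*(((y+5)+(6+z))+((y*0)*5))))
Step 1: at root: (0+(((z+(a*0))*(b*(z+0)))*(((y+5)+(6+z))+((y*0)*5)))) -> (((z+(a*0))*(b*(z+0)))*(((y+5)+(6+z))+((y*0)*5))); overall: (0+(((z+(a*0))*(b*(z+0)))*(((y+5)+(6+z))+((y*0)*5)))) -> (((z+(a*0))*(b*(z+0)))*(((y+5)+(6+z))+((y*0)*5)))
Step 2: at LLR: (a*0) -> 0; overall: (((z+(a*0))*(b*(z+0)))*(((y+5)+(6+z))+((y*0)*5))) -> (((z+0)*(b*(z+0)))*(((y+5)+(6+z))+((y*0)*5)))
Step 3: at LL: (z+0) -> z; overall: (((z+0)*(b*(z+0)))*(((y+5)+(6+z))+((y*0)*5))) -> ((z*(b*(z+0)))*(((y+5)+(6+z))+((y*0)*5)))
Step 4: at LRR: (z+0) -> z; overall: ((z*(b*(z+0)))*(((y+5)+(6+z))+((y*0)*5))) -> ((z*(b*z))*(((y+5)+(6+z))+((y*0)*5)))
Step 5: at RRL: (y*0) -> 0; overall: ((z*(b*z))*(((y+5)+(6+z))+((y*0)*5))) -> ((z*(b*z))*(((y+5)+(6+z))+(0*5)))
Step 6: at RR: (0*5) -> 0; overall: ((z*(b*z))*(((y+5)+(6+z))+(0*5))) -> ((z*(b*z))*(((y+5)+(6+z))+0))
Step 7: at R: (((y+5)+(6+z))+0) -> ((y+5)+(6+z)); overall: ((z*(b*z))*(((y+5)+(6+z))+0)) -> ((z*(b*z))*((y+5)+(6+z)))
Fixed point: ((z*(b*z))*((y+5)+(6+z)))

Answer: ((z*(b*z))*((y+5)+(6+z)))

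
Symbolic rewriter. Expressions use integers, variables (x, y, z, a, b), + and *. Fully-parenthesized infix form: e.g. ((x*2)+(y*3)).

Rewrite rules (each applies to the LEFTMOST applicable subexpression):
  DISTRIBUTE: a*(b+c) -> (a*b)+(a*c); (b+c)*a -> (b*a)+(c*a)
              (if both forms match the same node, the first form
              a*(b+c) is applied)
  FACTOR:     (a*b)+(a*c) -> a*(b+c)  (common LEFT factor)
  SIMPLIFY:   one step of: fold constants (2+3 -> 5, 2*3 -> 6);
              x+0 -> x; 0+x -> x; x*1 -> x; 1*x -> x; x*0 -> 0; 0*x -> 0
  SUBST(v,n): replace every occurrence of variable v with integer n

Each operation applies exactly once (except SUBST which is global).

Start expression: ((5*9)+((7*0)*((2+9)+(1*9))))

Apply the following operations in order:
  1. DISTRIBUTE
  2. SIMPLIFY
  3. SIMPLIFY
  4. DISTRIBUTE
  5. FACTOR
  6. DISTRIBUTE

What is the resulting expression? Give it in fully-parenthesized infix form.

Start: ((5*9)+((7*0)*((2+9)+(1*9))))
Apply DISTRIBUTE at R (target: ((7*0)*((2+9)+(1*9)))): ((5*9)+((7*0)*((2+9)+(1*9)))) -> ((5*9)+(((7*0)*(2+9))+((7*0)*(1*9))))
Apply SIMPLIFY at L (target: (5*9)): ((5*9)+(((7*0)*(2+9))+((7*0)*(1*9)))) -> (45+(((7*0)*(2+9))+((7*0)*(1*9))))
Apply SIMPLIFY at RLL (target: (7*0)): (45+(((7*0)*(2+9))+((7*0)*(1*9)))) -> (45+((0*(2+9))+((7*0)*(1*9))))
Apply DISTRIBUTE at RL (target: (0*(2+9))): (45+((0*(2+9))+((7*0)*(1*9)))) -> (45+(((0*2)+(0*9))+((7*0)*(1*9))))
Apply FACTOR at RL (target: ((0*2)+(0*9))): (45+(((0*2)+(0*9))+((7*0)*(1*9)))) -> (45+((0*(2+9))+((7*0)*(1*9))))
Apply DISTRIBUTE at RL (target: (0*(2+9))): (45+((0*(2+9))+((7*0)*(1*9)))) -> (45+(((0*2)+(0*9))+((7*0)*(1*9))))

Answer: (45+(((0*2)+(0*9))+((7*0)*(1*9))))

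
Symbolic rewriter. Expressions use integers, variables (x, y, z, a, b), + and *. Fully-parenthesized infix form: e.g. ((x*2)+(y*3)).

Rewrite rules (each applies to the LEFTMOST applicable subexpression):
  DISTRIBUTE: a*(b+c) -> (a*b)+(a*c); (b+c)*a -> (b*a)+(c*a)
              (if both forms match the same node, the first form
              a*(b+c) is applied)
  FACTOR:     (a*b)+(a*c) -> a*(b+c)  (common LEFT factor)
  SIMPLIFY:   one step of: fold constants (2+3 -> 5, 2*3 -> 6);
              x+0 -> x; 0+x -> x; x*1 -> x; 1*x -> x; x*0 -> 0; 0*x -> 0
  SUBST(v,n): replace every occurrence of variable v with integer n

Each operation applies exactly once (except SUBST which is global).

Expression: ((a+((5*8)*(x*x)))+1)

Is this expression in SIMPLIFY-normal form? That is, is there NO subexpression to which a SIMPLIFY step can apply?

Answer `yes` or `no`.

Expression: ((a+((5*8)*(x*x)))+1)
Scanning for simplifiable subexpressions (pre-order)...
  at root: ((a+((5*8)*(x*x)))+1) (not simplifiable)
  at L: (a+((5*8)*(x*x))) (not simplifiable)
  at LR: ((5*8)*(x*x)) (not simplifiable)
  at LRL: (5*8) (SIMPLIFIABLE)
  at LRR: (x*x) (not simplifiable)
Found simplifiable subexpr at path LRL: (5*8)
One SIMPLIFY step would give: ((a+(40*(x*x)))+1)
-> NOT in normal form.

Answer: no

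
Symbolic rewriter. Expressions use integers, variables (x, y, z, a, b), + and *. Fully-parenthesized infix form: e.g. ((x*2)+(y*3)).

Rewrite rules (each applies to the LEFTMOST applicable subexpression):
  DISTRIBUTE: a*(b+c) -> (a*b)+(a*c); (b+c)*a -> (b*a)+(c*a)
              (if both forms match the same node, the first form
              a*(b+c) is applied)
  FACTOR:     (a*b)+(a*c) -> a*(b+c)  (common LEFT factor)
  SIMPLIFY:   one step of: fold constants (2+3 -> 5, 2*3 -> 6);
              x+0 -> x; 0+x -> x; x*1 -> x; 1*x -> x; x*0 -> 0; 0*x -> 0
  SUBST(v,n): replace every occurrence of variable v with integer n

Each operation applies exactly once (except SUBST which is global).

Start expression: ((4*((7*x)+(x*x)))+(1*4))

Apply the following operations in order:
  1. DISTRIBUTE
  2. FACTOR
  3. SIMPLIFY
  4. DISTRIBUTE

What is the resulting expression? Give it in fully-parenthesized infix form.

Answer: (((4*(7*x))+(4*(x*x)))+4)

Derivation:
Start: ((4*((7*x)+(x*x)))+(1*4))
Apply DISTRIBUTE at L (target: (4*((7*x)+(x*x)))): ((4*((7*x)+(x*x)))+(1*4)) -> (((4*(7*x))+(4*(x*x)))+(1*4))
Apply FACTOR at L (target: ((4*(7*x))+(4*(x*x)))): (((4*(7*x))+(4*(x*x)))+(1*4)) -> ((4*((7*x)+(x*x)))+(1*4))
Apply SIMPLIFY at R (target: (1*4)): ((4*((7*x)+(x*x)))+(1*4)) -> ((4*((7*x)+(x*x)))+4)
Apply DISTRIBUTE at L (target: (4*((7*x)+(x*x)))): ((4*((7*x)+(x*x)))+4) -> (((4*(7*x))+(4*(x*x)))+4)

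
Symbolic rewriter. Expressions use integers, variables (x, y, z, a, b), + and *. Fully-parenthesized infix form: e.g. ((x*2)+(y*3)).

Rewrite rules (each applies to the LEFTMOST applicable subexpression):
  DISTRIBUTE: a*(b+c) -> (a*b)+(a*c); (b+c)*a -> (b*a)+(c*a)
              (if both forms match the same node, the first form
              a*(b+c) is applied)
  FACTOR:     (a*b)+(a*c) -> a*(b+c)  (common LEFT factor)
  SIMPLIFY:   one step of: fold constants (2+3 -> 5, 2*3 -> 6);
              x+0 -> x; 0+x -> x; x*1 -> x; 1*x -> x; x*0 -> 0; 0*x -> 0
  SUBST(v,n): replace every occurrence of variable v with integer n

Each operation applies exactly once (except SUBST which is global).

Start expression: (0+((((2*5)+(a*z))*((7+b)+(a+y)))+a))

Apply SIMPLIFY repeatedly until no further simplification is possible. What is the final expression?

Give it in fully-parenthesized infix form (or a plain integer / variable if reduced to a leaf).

Answer: (((10+(a*z))*((7+b)+(a+y)))+a)

Derivation:
Start: (0+((((2*5)+(a*z))*((7+b)+(a+y)))+a))
Step 1: at root: (0+((((2*5)+(a*z))*((7+b)+(a+y)))+a)) -> ((((2*5)+(a*z))*((7+b)+(a+y)))+a); overall: (0+((((2*5)+(a*z))*((7+b)+(a+y)))+a)) -> ((((2*5)+(a*z))*((7+b)+(a+y)))+a)
Step 2: at LLL: (2*5) -> 10; overall: ((((2*5)+(a*z))*((7+b)+(a+y)))+a) -> (((10+(a*z))*((7+b)+(a+y)))+a)
Fixed point: (((10+(a*z))*((7+b)+(a+y)))+a)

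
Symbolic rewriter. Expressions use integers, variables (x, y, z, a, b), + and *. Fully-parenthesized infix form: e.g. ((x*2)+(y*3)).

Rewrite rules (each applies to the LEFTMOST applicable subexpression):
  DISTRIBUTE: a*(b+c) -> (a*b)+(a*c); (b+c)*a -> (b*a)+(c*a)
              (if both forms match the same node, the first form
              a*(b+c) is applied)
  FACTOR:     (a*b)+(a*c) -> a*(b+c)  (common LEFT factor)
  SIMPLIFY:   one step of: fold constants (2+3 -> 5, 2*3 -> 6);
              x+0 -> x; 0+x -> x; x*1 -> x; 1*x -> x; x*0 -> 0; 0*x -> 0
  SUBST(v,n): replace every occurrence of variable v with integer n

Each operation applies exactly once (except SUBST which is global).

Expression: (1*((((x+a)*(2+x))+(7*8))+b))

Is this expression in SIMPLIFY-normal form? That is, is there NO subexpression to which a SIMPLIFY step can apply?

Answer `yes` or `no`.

Expression: (1*((((x+a)*(2+x))+(7*8))+b))
Scanning for simplifiable subexpressions (pre-order)...
  at root: (1*((((x+a)*(2+x))+(7*8))+b)) (SIMPLIFIABLE)
  at R: ((((x+a)*(2+x))+(7*8))+b) (not simplifiable)
  at RL: (((x+a)*(2+x))+(7*8)) (not simplifiable)
  at RLL: ((x+a)*(2+x)) (not simplifiable)
  at RLLL: (x+a) (not simplifiable)
  at RLLR: (2+x) (not simplifiable)
  at RLR: (7*8) (SIMPLIFIABLE)
Found simplifiable subexpr at path root: (1*((((x+a)*(2+x))+(7*8))+b))
One SIMPLIFY step would give: ((((x+a)*(2+x))+(7*8))+b)
-> NOT in normal form.

Answer: no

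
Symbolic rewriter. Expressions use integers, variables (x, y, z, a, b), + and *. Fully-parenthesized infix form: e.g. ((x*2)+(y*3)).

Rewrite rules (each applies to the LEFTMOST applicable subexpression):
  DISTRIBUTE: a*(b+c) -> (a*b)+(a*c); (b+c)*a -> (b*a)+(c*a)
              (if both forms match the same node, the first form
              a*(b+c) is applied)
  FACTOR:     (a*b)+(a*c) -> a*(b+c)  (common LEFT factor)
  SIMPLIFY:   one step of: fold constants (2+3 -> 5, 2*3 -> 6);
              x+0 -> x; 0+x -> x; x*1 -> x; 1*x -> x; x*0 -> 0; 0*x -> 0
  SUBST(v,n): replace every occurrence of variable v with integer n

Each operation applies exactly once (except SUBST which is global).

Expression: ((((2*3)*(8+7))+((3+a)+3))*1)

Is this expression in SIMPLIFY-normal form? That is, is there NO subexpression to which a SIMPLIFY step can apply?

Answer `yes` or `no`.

Expression: ((((2*3)*(8+7))+((3+a)+3))*1)
Scanning for simplifiable subexpressions (pre-order)...
  at root: ((((2*3)*(8+7))+((3+a)+3))*1) (SIMPLIFIABLE)
  at L: (((2*3)*(8+7))+((3+a)+3)) (not simplifiable)
  at LL: ((2*3)*(8+7)) (not simplifiable)
  at LLL: (2*3) (SIMPLIFIABLE)
  at LLR: (8+7) (SIMPLIFIABLE)
  at LR: ((3+a)+3) (not simplifiable)
  at LRL: (3+a) (not simplifiable)
Found simplifiable subexpr at path root: ((((2*3)*(8+7))+((3+a)+3))*1)
One SIMPLIFY step would give: (((2*3)*(8+7))+((3+a)+3))
-> NOT in normal form.

Answer: no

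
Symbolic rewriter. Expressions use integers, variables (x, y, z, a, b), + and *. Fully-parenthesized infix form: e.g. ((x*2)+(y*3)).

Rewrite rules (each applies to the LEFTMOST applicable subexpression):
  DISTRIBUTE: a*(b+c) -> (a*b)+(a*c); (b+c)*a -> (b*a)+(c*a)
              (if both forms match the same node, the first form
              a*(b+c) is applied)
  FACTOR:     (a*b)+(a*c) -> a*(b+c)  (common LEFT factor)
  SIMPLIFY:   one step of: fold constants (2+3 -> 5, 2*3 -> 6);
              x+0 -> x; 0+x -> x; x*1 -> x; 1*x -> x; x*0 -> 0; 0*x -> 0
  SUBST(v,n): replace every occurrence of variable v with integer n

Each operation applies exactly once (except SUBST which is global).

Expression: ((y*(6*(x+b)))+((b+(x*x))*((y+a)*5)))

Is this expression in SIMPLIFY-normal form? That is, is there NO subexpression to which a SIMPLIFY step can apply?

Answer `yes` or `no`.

Answer: yes

Derivation:
Expression: ((y*(6*(x+b)))+((b+(x*x))*((y+a)*5)))
Scanning for simplifiable subexpressions (pre-order)...
  at root: ((y*(6*(x+b)))+((b+(x*x))*((y+a)*5))) (not simplifiable)
  at L: (y*(6*(x+b))) (not simplifiable)
  at LR: (6*(x+b)) (not simplifiable)
  at LRR: (x+b) (not simplifiable)
  at R: ((b+(x*x))*((y+a)*5)) (not simplifiable)
  at RL: (b+(x*x)) (not simplifiable)
  at RLR: (x*x) (not simplifiable)
  at RR: ((y+a)*5) (not simplifiable)
  at RRL: (y+a) (not simplifiable)
Result: no simplifiable subexpression found -> normal form.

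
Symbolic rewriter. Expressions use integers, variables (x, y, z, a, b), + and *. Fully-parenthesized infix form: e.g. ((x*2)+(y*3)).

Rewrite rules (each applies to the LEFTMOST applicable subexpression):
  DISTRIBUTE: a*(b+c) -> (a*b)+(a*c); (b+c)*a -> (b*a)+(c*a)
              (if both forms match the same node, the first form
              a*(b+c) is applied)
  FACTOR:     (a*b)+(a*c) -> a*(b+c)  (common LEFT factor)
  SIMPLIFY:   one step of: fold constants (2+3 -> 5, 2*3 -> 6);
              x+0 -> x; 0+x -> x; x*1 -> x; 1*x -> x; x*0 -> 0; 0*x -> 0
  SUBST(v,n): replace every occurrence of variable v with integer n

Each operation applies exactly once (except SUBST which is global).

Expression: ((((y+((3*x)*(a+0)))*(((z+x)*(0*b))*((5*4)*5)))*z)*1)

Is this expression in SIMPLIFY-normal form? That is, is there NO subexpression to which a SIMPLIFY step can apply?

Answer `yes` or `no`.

Answer: no

Derivation:
Expression: ((((y+((3*x)*(a+0)))*(((z+x)*(0*b))*((5*4)*5)))*z)*1)
Scanning for simplifiable subexpressions (pre-order)...
  at root: ((((y+((3*x)*(a+0)))*(((z+x)*(0*b))*((5*4)*5)))*z)*1) (SIMPLIFIABLE)
  at L: (((y+((3*x)*(a+0)))*(((z+x)*(0*b))*((5*4)*5)))*z) (not simplifiable)
  at LL: ((y+((3*x)*(a+0)))*(((z+x)*(0*b))*((5*4)*5))) (not simplifiable)
  at LLL: (y+((3*x)*(a+0))) (not simplifiable)
  at LLLR: ((3*x)*(a+0)) (not simplifiable)
  at LLLRL: (3*x) (not simplifiable)
  at LLLRR: (a+0) (SIMPLIFIABLE)
  at LLR: (((z+x)*(0*b))*((5*4)*5)) (not simplifiable)
  at LLRL: ((z+x)*(0*b)) (not simplifiable)
  at LLRLL: (z+x) (not simplifiable)
  at LLRLR: (0*b) (SIMPLIFIABLE)
  at LLRR: ((5*4)*5) (not simplifiable)
  at LLRRL: (5*4) (SIMPLIFIABLE)
Found simplifiable subexpr at path root: ((((y+((3*x)*(a+0)))*(((z+x)*(0*b))*((5*4)*5)))*z)*1)
One SIMPLIFY step would give: (((y+((3*x)*(a+0)))*(((z+x)*(0*b))*((5*4)*5)))*z)
-> NOT in normal form.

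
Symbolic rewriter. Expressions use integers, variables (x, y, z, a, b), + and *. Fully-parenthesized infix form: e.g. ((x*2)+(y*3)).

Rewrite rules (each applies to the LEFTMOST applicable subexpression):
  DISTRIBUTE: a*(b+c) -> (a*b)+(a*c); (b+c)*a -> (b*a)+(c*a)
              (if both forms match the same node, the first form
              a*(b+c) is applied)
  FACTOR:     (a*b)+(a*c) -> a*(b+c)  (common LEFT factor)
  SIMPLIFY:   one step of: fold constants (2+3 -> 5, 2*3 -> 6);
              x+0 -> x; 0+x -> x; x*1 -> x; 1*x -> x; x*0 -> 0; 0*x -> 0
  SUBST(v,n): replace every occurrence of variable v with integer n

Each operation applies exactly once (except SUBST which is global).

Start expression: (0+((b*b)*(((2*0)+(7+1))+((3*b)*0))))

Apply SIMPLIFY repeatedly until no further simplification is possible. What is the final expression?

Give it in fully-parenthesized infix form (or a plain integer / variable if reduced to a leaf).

Start: (0+((b*b)*(((2*0)+(7+1))+((3*b)*0))))
Step 1: at root: (0+((b*b)*(((2*0)+(7+1))+((3*b)*0)))) -> ((b*b)*(((2*0)+(7+1))+((3*b)*0))); overall: (0+((b*b)*(((2*0)+(7+1))+((3*b)*0)))) -> ((b*b)*(((2*0)+(7+1))+((3*b)*0)))
Step 2: at RLL: (2*0) -> 0; overall: ((b*b)*(((2*0)+(7+1))+((3*b)*0))) -> ((b*b)*((0+(7+1))+((3*b)*0)))
Step 3: at RL: (0+(7+1)) -> (7+1); overall: ((b*b)*((0+(7+1))+((3*b)*0))) -> ((b*b)*((7+1)+((3*b)*0)))
Step 4: at RL: (7+1) -> 8; overall: ((b*b)*((7+1)+((3*b)*0))) -> ((b*b)*(8+((3*b)*0)))
Step 5: at RR: ((3*b)*0) -> 0; overall: ((b*b)*(8+((3*b)*0))) -> ((b*b)*(8+0))
Step 6: at R: (8+0) -> 8; overall: ((b*b)*(8+0)) -> ((b*b)*8)
Fixed point: ((b*b)*8)

Answer: ((b*b)*8)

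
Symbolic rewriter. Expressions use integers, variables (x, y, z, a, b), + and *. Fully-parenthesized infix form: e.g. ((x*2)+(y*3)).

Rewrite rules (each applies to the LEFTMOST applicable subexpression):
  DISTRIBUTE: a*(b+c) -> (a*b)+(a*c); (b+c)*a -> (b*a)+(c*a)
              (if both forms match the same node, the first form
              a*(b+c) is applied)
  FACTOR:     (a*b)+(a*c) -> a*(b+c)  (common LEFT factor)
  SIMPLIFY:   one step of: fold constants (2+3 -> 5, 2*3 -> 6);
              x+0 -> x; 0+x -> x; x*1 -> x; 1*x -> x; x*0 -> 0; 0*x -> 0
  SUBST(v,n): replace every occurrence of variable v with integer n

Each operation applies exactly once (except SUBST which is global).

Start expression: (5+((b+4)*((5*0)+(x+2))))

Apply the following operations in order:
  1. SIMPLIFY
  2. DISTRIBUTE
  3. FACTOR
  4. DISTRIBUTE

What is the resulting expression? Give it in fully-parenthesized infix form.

Answer: (5+(((b+4)*0)+((b+4)*(x+2))))

Derivation:
Start: (5+((b+4)*((5*0)+(x+2))))
Apply SIMPLIFY at RRL (target: (5*0)): (5+((b+4)*((5*0)+(x+2)))) -> (5+((b+4)*(0+(x+2))))
Apply DISTRIBUTE at R (target: ((b+4)*(0+(x+2)))): (5+((b+4)*(0+(x+2)))) -> (5+(((b+4)*0)+((b+4)*(x+2))))
Apply FACTOR at R (target: (((b+4)*0)+((b+4)*(x+2)))): (5+(((b+4)*0)+((b+4)*(x+2)))) -> (5+((b+4)*(0+(x+2))))
Apply DISTRIBUTE at R (target: ((b+4)*(0+(x+2)))): (5+((b+4)*(0+(x+2)))) -> (5+(((b+4)*0)+((b+4)*(x+2))))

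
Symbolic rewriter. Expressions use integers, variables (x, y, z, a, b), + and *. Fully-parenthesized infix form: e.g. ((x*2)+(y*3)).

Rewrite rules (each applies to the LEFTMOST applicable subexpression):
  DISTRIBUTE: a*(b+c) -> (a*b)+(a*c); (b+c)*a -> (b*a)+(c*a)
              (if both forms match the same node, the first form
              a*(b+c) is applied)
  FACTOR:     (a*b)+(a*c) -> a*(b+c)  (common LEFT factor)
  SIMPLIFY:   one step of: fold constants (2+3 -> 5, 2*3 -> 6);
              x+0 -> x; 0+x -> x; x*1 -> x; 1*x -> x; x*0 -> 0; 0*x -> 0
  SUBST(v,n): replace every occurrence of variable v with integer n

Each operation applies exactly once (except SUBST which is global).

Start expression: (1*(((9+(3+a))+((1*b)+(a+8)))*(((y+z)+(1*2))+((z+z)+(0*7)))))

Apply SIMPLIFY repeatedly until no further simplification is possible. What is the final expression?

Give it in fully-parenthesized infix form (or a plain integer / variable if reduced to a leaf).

Answer: (((9+(3+a))+(b+(a+8)))*(((y+z)+2)+(z+z)))

Derivation:
Start: (1*(((9+(3+a))+((1*b)+(a+8)))*(((y+z)+(1*2))+((z+z)+(0*7)))))
Step 1: at root: (1*(((9+(3+a))+((1*b)+(a+8)))*(((y+z)+(1*2))+((z+z)+(0*7))))) -> (((9+(3+a))+((1*b)+(a+8)))*(((y+z)+(1*2))+((z+z)+(0*7)))); overall: (1*(((9+(3+a))+((1*b)+(a+8)))*(((y+z)+(1*2))+((z+z)+(0*7))))) -> (((9+(3+a))+((1*b)+(a+8)))*(((y+z)+(1*2))+((z+z)+(0*7))))
Step 2: at LRL: (1*b) -> b; overall: (((9+(3+a))+((1*b)+(a+8)))*(((y+z)+(1*2))+((z+z)+(0*7)))) -> (((9+(3+a))+(b+(a+8)))*(((y+z)+(1*2))+((z+z)+(0*7))))
Step 3: at RLR: (1*2) -> 2; overall: (((9+(3+a))+(b+(a+8)))*(((y+z)+(1*2))+((z+z)+(0*7)))) -> (((9+(3+a))+(b+(a+8)))*(((y+z)+2)+((z+z)+(0*7))))
Step 4: at RRR: (0*7) -> 0; overall: (((9+(3+a))+(b+(a+8)))*(((y+z)+2)+((z+z)+(0*7)))) -> (((9+(3+a))+(b+(a+8)))*(((y+z)+2)+((z+z)+0)))
Step 5: at RR: ((z+z)+0) -> (z+z); overall: (((9+(3+a))+(b+(a+8)))*(((y+z)+2)+((z+z)+0))) -> (((9+(3+a))+(b+(a+8)))*(((y+z)+2)+(z+z)))
Fixed point: (((9+(3+a))+(b+(a+8)))*(((y+z)+2)+(z+z)))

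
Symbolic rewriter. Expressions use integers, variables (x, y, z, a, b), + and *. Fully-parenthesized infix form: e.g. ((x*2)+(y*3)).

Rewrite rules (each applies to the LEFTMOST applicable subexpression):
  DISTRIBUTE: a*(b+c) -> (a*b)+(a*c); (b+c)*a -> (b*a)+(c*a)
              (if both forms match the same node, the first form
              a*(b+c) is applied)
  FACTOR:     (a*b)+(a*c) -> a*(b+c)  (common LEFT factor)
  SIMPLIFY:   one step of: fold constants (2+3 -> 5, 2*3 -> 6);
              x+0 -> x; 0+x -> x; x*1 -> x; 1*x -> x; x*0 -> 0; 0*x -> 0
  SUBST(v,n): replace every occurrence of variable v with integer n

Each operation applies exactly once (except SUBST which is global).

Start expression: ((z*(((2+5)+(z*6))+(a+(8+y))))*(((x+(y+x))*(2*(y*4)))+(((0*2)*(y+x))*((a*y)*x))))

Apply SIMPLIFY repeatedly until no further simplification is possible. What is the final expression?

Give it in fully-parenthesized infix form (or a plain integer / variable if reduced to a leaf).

Start: ((z*(((2+5)+(z*6))+(a+(8+y))))*(((x+(y+x))*(2*(y*4)))+(((0*2)*(y+x))*((a*y)*x))))
Step 1: at LRLL: (2+5) -> 7; overall: ((z*(((2+5)+(z*6))+(a+(8+y))))*(((x+(y+x))*(2*(y*4)))+(((0*2)*(y+x))*((a*y)*x)))) -> ((z*((7+(z*6))+(a+(8+y))))*(((x+(y+x))*(2*(y*4)))+(((0*2)*(y+x))*((a*y)*x))))
Step 2: at RRLL: (0*2) -> 0; overall: ((z*((7+(z*6))+(a+(8+y))))*(((x+(y+x))*(2*(y*4)))+(((0*2)*(y+x))*((a*y)*x)))) -> ((z*((7+(z*6))+(a+(8+y))))*(((x+(y+x))*(2*(y*4)))+((0*(y+x))*((a*y)*x))))
Step 3: at RRL: (0*(y+x)) -> 0; overall: ((z*((7+(z*6))+(a+(8+y))))*(((x+(y+x))*(2*(y*4)))+((0*(y+x))*((a*y)*x)))) -> ((z*((7+(z*6))+(a+(8+y))))*(((x+(y+x))*(2*(y*4)))+(0*((a*y)*x))))
Step 4: at RR: (0*((a*y)*x)) -> 0; overall: ((z*((7+(z*6))+(a+(8+y))))*(((x+(y+x))*(2*(y*4)))+(0*((a*y)*x)))) -> ((z*((7+(z*6))+(a+(8+y))))*(((x+(y+x))*(2*(y*4)))+0))
Step 5: at R: (((x+(y+x))*(2*(y*4)))+0) -> ((x+(y+x))*(2*(y*4))); overall: ((z*((7+(z*6))+(a+(8+y))))*(((x+(y+x))*(2*(y*4)))+0)) -> ((z*((7+(z*6))+(a+(8+y))))*((x+(y+x))*(2*(y*4))))
Fixed point: ((z*((7+(z*6))+(a+(8+y))))*((x+(y+x))*(2*(y*4))))

Answer: ((z*((7+(z*6))+(a+(8+y))))*((x+(y+x))*(2*(y*4))))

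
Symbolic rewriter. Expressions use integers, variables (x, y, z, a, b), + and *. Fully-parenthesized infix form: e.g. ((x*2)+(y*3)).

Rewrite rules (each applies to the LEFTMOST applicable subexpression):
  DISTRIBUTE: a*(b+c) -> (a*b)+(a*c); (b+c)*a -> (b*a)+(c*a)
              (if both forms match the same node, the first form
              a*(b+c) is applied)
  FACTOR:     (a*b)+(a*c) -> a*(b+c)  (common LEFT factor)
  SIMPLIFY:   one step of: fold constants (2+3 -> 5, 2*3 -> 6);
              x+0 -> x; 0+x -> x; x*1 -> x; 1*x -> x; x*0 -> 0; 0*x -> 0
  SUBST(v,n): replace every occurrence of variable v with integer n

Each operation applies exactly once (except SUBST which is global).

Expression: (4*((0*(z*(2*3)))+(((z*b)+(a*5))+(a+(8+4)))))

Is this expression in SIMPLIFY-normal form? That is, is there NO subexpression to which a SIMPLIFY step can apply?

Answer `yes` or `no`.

Expression: (4*((0*(z*(2*3)))+(((z*b)+(a*5))+(a+(8+4)))))
Scanning for simplifiable subexpressions (pre-order)...
  at root: (4*((0*(z*(2*3)))+(((z*b)+(a*5))+(a+(8+4))))) (not simplifiable)
  at R: ((0*(z*(2*3)))+(((z*b)+(a*5))+(a+(8+4)))) (not simplifiable)
  at RL: (0*(z*(2*3))) (SIMPLIFIABLE)
  at RLR: (z*(2*3)) (not simplifiable)
  at RLRR: (2*3) (SIMPLIFIABLE)
  at RR: (((z*b)+(a*5))+(a+(8+4))) (not simplifiable)
  at RRL: ((z*b)+(a*5)) (not simplifiable)
  at RRLL: (z*b) (not simplifiable)
  at RRLR: (a*5) (not simplifiable)
  at RRR: (a+(8+4)) (not simplifiable)
  at RRRR: (8+4) (SIMPLIFIABLE)
Found simplifiable subexpr at path RL: (0*(z*(2*3)))
One SIMPLIFY step would give: (4*(0+(((z*b)+(a*5))+(a+(8+4)))))
-> NOT in normal form.

Answer: no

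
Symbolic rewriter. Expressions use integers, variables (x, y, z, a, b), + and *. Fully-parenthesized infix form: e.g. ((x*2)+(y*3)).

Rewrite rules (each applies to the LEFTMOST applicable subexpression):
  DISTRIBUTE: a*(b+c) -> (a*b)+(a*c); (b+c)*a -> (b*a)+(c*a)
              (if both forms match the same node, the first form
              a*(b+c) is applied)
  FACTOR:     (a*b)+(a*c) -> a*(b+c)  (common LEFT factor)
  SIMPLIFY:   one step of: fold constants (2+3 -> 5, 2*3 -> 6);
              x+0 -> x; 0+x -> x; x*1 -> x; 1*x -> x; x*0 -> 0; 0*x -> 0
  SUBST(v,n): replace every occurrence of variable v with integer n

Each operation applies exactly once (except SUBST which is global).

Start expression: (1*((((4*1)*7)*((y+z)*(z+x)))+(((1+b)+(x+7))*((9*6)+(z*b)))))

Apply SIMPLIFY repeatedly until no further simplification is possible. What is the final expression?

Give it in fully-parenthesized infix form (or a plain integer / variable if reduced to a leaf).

Answer: ((28*((y+z)*(z+x)))+(((1+b)+(x+7))*(54+(z*b))))

Derivation:
Start: (1*((((4*1)*7)*((y+z)*(z+x)))+(((1+b)+(x+7))*((9*6)+(z*b)))))
Step 1: at root: (1*((((4*1)*7)*((y+z)*(z+x)))+(((1+b)+(x+7))*((9*6)+(z*b))))) -> ((((4*1)*7)*((y+z)*(z+x)))+(((1+b)+(x+7))*((9*6)+(z*b)))); overall: (1*((((4*1)*7)*((y+z)*(z+x)))+(((1+b)+(x+7))*((9*6)+(z*b))))) -> ((((4*1)*7)*((y+z)*(z+x)))+(((1+b)+(x+7))*((9*6)+(z*b))))
Step 2: at LLL: (4*1) -> 4; overall: ((((4*1)*7)*((y+z)*(z+x)))+(((1+b)+(x+7))*((9*6)+(z*b)))) -> (((4*7)*((y+z)*(z+x)))+(((1+b)+(x+7))*((9*6)+(z*b))))
Step 3: at LL: (4*7) -> 28; overall: (((4*7)*((y+z)*(z+x)))+(((1+b)+(x+7))*((9*6)+(z*b)))) -> ((28*((y+z)*(z+x)))+(((1+b)+(x+7))*((9*6)+(z*b))))
Step 4: at RRL: (9*6) -> 54; overall: ((28*((y+z)*(z+x)))+(((1+b)+(x+7))*((9*6)+(z*b)))) -> ((28*((y+z)*(z+x)))+(((1+b)+(x+7))*(54+(z*b))))
Fixed point: ((28*((y+z)*(z+x)))+(((1+b)+(x+7))*(54+(z*b))))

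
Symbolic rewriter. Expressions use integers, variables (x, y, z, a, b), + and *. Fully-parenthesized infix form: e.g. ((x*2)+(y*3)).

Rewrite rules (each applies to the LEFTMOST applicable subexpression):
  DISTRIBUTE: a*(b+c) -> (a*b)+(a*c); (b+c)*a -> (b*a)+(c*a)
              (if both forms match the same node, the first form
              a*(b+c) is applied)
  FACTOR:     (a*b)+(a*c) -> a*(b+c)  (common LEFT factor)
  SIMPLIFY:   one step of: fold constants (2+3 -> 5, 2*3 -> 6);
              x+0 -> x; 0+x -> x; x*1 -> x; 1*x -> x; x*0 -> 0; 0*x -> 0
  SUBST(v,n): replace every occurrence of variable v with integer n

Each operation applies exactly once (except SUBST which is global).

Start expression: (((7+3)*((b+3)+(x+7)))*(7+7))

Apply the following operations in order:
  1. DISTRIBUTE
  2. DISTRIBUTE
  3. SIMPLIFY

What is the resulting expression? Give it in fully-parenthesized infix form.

Answer: ((((10*(b+3))+((7+3)*(x+7)))*7)+(((7+3)*((b+3)+(x+7)))*7))

Derivation:
Start: (((7+3)*((b+3)+(x+7)))*(7+7))
Apply DISTRIBUTE at root (target: (((7+3)*((b+3)+(x+7)))*(7+7))): (((7+3)*((b+3)+(x+7)))*(7+7)) -> ((((7+3)*((b+3)+(x+7)))*7)+(((7+3)*((b+3)+(x+7)))*7))
Apply DISTRIBUTE at LL (target: ((7+3)*((b+3)+(x+7)))): ((((7+3)*((b+3)+(x+7)))*7)+(((7+3)*((b+3)+(x+7)))*7)) -> (((((7+3)*(b+3))+((7+3)*(x+7)))*7)+(((7+3)*((b+3)+(x+7)))*7))
Apply SIMPLIFY at LLLL (target: (7+3)): (((((7+3)*(b+3))+((7+3)*(x+7)))*7)+(((7+3)*((b+3)+(x+7)))*7)) -> ((((10*(b+3))+((7+3)*(x+7)))*7)+(((7+3)*((b+3)+(x+7)))*7))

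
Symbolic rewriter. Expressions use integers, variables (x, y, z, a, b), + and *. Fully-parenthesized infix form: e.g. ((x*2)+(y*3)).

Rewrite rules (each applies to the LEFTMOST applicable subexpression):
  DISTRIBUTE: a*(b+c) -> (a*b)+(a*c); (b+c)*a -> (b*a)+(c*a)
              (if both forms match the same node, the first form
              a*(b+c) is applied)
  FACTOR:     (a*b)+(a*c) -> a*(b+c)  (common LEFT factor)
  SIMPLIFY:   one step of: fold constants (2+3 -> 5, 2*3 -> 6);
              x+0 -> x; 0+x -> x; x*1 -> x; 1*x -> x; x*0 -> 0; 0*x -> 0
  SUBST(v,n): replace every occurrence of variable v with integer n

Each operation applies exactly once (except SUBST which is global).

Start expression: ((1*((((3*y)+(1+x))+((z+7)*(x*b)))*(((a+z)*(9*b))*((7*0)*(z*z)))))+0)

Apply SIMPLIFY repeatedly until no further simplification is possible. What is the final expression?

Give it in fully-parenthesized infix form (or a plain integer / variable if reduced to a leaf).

Answer: 0

Derivation:
Start: ((1*((((3*y)+(1+x))+((z+7)*(x*b)))*(((a+z)*(9*b))*((7*0)*(z*z)))))+0)
Step 1: at root: ((1*((((3*y)+(1+x))+((z+7)*(x*b)))*(((a+z)*(9*b))*((7*0)*(z*z)))))+0) -> (1*((((3*y)+(1+x))+((z+7)*(x*b)))*(((a+z)*(9*b))*((7*0)*(z*z))))); overall: ((1*((((3*y)+(1+x))+((z+7)*(x*b)))*(((a+z)*(9*b))*((7*0)*(z*z)))))+0) -> (1*((((3*y)+(1+x))+((z+7)*(x*b)))*(((a+z)*(9*b))*((7*0)*(z*z)))))
Step 2: at root: (1*((((3*y)+(1+x))+((z+7)*(x*b)))*(((a+z)*(9*b))*((7*0)*(z*z))))) -> ((((3*y)+(1+x))+((z+7)*(x*b)))*(((a+z)*(9*b))*((7*0)*(z*z)))); overall: (1*((((3*y)+(1+x))+((z+7)*(x*b)))*(((a+z)*(9*b))*((7*0)*(z*z))))) -> ((((3*y)+(1+x))+((z+7)*(x*b)))*(((a+z)*(9*b))*((7*0)*(z*z))))
Step 3: at RRL: (7*0) -> 0; overall: ((((3*y)+(1+x))+((z+7)*(x*b)))*(((a+z)*(9*b))*((7*0)*(z*z)))) -> ((((3*y)+(1+x))+((z+7)*(x*b)))*(((a+z)*(9*b))*(0*(z*z))))
Step 4: at RR: (0*(z*z)) -> 0; overall: ((((3*y)+(1+x))+((z+7)*(x*b)))*(((a+z)*(9*b))*(0*(z*z)))) -> ((((3*y)+(1+x))+((z+7)*(x*b)))*(((a+z)*(9*b))*0))
Step 5: at R: (((a+z)*(9*b))*0) -> 0; overall: ((((3*y)+(1+x))+((z+7)*(x*b)))*(((a+z)*(9*b))*0)) -> ((((3*y)+(1+x))+((z+7)*(x*b)))*0)
Step 6: at root: ((((3*y)+(1+x))+((z+7)*(x*b)))*0) -> 0; overall: ((((3*y)+(1+x))+((z+7)*(x*b)))*0) -> 0
Fixed point: 0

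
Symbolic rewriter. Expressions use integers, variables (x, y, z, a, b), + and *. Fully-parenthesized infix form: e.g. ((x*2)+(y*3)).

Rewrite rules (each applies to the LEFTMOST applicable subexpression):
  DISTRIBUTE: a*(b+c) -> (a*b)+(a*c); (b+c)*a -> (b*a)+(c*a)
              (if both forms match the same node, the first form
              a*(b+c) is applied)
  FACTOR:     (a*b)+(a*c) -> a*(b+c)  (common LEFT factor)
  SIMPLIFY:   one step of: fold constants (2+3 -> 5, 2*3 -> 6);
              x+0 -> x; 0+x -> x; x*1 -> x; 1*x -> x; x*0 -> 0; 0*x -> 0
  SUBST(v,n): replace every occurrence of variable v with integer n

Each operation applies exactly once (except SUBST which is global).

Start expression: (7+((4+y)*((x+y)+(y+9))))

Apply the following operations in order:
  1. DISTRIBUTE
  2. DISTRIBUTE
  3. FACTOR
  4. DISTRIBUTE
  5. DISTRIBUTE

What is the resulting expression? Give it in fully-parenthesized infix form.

Start: (7+((4+y)*((x+y)+(y+9))))
Apply DISTRIBUTE at R (target: ((4+y)*((x+y)+(y+9)))): (7+((4+y)*((x+y)+(y+9)))) -> (7+(((4+y)*(x+y))+((4+y)*(y+9))))
Apply DISTRIBUTE at RL (target: ((4+y)*(x+y))): (7+(((4+y)*(x+y))+((4+y)*(y+9)))) -> (7+((((4+y)*x)+((4+y)*y))+((4+y)*(y+9))))
Apply FACTOR at RL (target: (((4+y)*x)+((4+y)*y))): (7+((((4+y)*x)+((4+y)*y))+((4+y)*(y+9)))) -> (7+(((4+y)*(x+y))+((4+y)*(y+9))))
Apply DISTRIBUTE at RL (target: ((4+y)*(x+y))): (7+(((4+y)*(x+y))+((4+y)*(y+9)))) -> (7+((((4+y)*x)+((4+y)*y))+((4+y)*(y+9))))
Apply DISTRIBUTE at RLL (target: ((4+y)*x)): (7+((((4+y)*x)+((4+y)*y))+((4+y)*(y+9)))) -> (7+((((4*x)+(y*x))+((4+y)*y))+((4+y)*(y+9))))

Answer: (7+((((4*x)+(y*x))+((4+y)*y))+((4+y)*(y+9))))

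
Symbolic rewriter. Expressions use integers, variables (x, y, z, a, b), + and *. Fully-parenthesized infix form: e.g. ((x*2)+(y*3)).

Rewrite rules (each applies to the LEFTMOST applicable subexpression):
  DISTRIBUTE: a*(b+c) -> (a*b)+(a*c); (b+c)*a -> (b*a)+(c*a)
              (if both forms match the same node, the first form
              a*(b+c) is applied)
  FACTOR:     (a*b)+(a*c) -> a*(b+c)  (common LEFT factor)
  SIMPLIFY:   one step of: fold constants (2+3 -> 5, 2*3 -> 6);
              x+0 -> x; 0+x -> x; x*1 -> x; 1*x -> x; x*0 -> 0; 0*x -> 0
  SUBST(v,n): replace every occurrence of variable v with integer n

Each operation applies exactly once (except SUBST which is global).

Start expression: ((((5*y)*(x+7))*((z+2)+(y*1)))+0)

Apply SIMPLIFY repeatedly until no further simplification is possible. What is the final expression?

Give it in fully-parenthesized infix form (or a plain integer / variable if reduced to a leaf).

Start: ((((5*y)*(x+7))*((z+2)+(y*1)))+0)
Step 1: at root: ((((5*y)*(x+7))*((z+2)+(y*1)))+0) -> (((5*y)*(x+7))*((z+2)+(y*1))); overall: ((((5*y)*(x+7))*((z+2)+(y*1)))+0) -> (((5*y)*(x+7))*((z+2)+(y*1)))
Step 2: at RR: (y*1) -> y; overall: (((5*y)*(x+7))*((z+2)+(y*1))) -> (((5*y)*(x+7))*((z+2)+y))
Fixed point: (((5*y)*(x+7))*((z+2)+y))

Answer: (((5*y)*(x+7))*((z+2)+y))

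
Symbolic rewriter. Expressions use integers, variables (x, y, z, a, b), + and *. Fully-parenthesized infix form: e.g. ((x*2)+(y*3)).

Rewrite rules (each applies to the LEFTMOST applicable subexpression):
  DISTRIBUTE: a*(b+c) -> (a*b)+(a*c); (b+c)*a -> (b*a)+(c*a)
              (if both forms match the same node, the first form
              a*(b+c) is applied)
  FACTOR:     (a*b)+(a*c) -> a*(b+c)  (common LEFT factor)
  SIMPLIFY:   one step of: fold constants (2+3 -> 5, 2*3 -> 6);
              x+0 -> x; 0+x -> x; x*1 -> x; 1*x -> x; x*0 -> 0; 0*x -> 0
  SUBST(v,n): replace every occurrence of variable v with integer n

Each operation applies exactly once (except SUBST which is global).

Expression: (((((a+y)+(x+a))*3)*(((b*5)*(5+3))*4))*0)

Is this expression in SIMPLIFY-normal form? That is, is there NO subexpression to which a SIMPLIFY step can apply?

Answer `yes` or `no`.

Answer: no

Derivation:
Expression: (((((a+y)+(x+a))*3)*(((b*5)*(5+3))*4))*0)
Scanning for simplifiable subexpressions (pre-order)...
  at root: (((((a+y)+(x+a))*3)*(((b*5)*(5+3))*4))*0) (SIMPLIFIABLE)
  at L: ((((a+y)+(x+a))*3)*(((b*5)*(5+3))*4)) (not simplifiable)
  at LL: (((a+y)+(x+a))*3) (not simplifiable)
  at LLL: ((a+y)+(x+a)) (not simplifiable)
  at LLLL: (a+y) (not simplifiable)
  at LLLR: (x+a) (not simplifiable)
  at LR: (((b*5)*(5+3))*4) (not simplifiable)
  at LRL: ((b*5)*(5+3)) (not simplifiable)
  at LRLL: (b*5) (not simplifiable)
  at LRLR: (5+3) (SIMPLIFIABLE)
Found simplifiable subexpr at path root: (((((a+y)+(x+a))*3)*(((b*5)*(5+3))*4))*0)
One SIMPLIFY step would give: 0
-> NOT in normal form.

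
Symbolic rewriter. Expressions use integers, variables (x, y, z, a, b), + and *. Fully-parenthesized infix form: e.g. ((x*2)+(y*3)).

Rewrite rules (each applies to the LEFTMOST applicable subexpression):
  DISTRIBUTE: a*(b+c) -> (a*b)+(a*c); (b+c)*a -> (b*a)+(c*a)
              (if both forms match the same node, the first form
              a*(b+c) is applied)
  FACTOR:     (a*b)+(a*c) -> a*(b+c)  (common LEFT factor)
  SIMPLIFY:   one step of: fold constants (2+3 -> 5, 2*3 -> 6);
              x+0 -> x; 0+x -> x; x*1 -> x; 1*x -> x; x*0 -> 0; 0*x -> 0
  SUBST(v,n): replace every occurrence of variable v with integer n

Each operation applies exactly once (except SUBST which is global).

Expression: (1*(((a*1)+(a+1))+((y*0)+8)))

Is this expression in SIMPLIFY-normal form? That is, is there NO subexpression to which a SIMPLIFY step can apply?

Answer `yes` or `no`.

Expression: (1*(((a*1)+(a+1))+((y*0)+8)))
Scanning for simplifiable subexpressions (pre-order)...
  at root: (1*(((a*1)+(a+1))+((y*0)+8))) (SIMPLIFIABLE)
  at R: (((a*1)+(a+1))+((y*0)+8)) (not simplifiable)
  at RL: ((a*1)+(a+1)) (not simplifiable)
  at RLL: (a*1) (SIMPLIFIABLE)
  at RLR: (a+1) (not simplifiable)
  at RR: ((y*0)+8) (not simplifiable)
  at RRL: (y*0) (SIMPLIFIABLE)
Found simplifiable subexpr at path root: (1*(((a*1)+(a+1))+((y*0)+8)))
One SIMPLIFY step would give: (((a*1)+(a+1))+((y*0)+8))
-> NOT in normal form.

Answer: no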